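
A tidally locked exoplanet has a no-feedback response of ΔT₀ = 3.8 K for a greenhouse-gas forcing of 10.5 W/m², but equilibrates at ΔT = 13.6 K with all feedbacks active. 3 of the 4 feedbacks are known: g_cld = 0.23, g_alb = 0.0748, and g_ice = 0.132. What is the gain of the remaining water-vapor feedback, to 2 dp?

Amplification A = ΔT/ΔT₀ = 13.6/3.8 = 3.579.
Total gain g = 1 − 1/A = 1 − 1/3.579 = 0.7206.
Known gains sum to 0.23 + 0.0748 + 0.132 = 0.4368.
g_wv = 0.7206 − 0.4368 = 0.28.

0.28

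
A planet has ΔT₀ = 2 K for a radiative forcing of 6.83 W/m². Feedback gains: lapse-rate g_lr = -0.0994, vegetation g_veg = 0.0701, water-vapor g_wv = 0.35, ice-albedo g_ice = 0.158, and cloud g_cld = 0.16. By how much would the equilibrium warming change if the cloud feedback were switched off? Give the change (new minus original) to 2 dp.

-1.70 K

Original: g = 0.6387, ΔT = 2/(1−0.6387) = 5.5356 K.
Without cloud: g' = 0.4787, ΔT' = 2/(1−0.4787) = 3.8366 K.
Change = 3.8366 − 5.5356 = -1.70 K.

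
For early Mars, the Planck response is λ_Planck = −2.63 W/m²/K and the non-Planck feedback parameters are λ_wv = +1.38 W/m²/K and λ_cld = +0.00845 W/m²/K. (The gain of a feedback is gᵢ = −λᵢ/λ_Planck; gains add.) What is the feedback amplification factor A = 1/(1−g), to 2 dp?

Convert to gains: g_wv = 1.38/2.63 = 0.5247; g_cld = 0.00845/2.63 = 0.003213.
Total gain g = 0.527913.
A = 1/(1 − 0.527913) = 2.12.

2.12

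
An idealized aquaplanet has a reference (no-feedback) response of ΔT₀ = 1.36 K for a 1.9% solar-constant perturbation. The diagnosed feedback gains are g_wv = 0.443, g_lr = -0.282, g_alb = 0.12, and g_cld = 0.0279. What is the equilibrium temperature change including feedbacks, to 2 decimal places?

1.97 K

Total gain g = 0.443 − 0.282 + 0.12 + 0.0279 = 0.3089.
Amplification A = 1/(1 − 0.3089) = 1.447.
ΔT = 1.36 × 1.447 = 1.97 K.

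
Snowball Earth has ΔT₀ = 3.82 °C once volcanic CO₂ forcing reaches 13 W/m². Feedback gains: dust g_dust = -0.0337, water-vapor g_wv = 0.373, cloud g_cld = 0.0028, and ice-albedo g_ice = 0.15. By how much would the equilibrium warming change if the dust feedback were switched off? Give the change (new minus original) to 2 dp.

Original: g = 0.4921, ΔT = 3.82/(1−0.4921) = 7.5212 °C.
Without dust: g' = 0.5258, ΔT' = 3.82/(1−0.5258) = 8.0557 °C.
Change = 8.0557 − 7.5212 = 0.53 °C.

0.53 °C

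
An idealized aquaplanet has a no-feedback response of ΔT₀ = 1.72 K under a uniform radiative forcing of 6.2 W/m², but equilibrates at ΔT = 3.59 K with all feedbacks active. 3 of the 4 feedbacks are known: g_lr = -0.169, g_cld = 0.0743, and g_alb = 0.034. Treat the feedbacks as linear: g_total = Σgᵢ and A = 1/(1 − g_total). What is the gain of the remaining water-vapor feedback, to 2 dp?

0.58

Amplification A = ΔT/ΔT₀ = 3.59/1.72 = 2.087.
Total gain g = 1 − 1/A = 1 − 1/2.087 = 0.5208.
Known gains sum to -0.169 + 0.0743 + 0.034 = -0.0607.
g_wv = 0.5208 + 0.0607 = 0.58.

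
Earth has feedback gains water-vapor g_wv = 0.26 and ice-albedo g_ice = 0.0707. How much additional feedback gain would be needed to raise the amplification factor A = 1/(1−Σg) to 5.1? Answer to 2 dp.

Current total gain = 0.3307.
Target gain for A = 5.1: g* = 1 − 1/5.1 = 0.8039.
Additional gain needed = 0.8039 − 0.3307 = 0.47.

0.47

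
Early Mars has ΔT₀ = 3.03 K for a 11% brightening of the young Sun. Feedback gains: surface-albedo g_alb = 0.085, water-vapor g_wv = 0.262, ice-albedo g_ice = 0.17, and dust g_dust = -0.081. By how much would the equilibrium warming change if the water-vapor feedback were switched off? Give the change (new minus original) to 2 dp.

-1.70 K

Original: g = 0.436, ΔT = 3.03/(1−0.436) = 5.3723 K.
Without water-vapor: g' = 0.174, ΔT' = 3.03/(1−0.174) = 3.6683 K.
Change = 3.6683 − 5.3723 = -1.70 K.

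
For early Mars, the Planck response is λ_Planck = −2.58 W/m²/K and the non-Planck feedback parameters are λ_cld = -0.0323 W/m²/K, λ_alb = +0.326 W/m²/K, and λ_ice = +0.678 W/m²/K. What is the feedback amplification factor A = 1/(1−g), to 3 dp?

1.604

Convert to gains: g_cld = -0.0323/2.58 = -0.01252; g_alb = 0.326/2.58 = 0.1264; g_ice = 0.678/2.58 = 0.2628.
Total gain g = 0.37668.
A = 1/(1 − 0.37668) = 1.604.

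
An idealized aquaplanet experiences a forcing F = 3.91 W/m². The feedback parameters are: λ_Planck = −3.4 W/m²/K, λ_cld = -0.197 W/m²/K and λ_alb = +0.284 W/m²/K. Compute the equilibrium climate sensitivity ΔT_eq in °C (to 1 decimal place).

Net feedback parameter λ = (−3.4) + (-0.197) + (+0.284) = -3.313 W/m²/K.
ΔT = −F/λ = −3.91/(-3.313) = 1.2 °C.

1.2 °C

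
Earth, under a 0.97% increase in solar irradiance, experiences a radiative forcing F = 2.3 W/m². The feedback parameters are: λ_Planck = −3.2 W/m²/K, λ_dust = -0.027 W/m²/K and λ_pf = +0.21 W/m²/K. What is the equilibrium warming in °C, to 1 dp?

Net feedback parameter λ = (−3.2) + (-0.027) + (+0.21) = -3.017 W/m²/K.
ΔT = −F/λ = −2.3/(-3.017) = 0.8 °C.

0.8 °C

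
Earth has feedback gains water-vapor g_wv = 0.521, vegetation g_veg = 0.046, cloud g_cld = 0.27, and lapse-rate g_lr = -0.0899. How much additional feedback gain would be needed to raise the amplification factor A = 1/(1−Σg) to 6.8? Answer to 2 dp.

0.11

Current total gain = 0.7471.
Target gain for A = 6.8: g* = 1 − 1/6.8 = 0.8529.
Additional gain needed = 0.8529 − 0.7471 = 0.11.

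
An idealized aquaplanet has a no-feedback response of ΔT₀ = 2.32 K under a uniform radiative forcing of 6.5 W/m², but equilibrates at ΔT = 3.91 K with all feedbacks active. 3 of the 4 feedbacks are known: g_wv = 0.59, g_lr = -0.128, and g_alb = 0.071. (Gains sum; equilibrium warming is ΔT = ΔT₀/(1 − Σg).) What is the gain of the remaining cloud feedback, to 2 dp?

-0.13

Amplification A = ΔT/ΔT₀ = 3.91/2.32 = 1.685.
Total gain g = 1 − 1/A = 1 − 1/1.685 = 0.4065.
Known gains sum to 0.59 − 0.128 + 0.071 = 0.533.
g_cld = 0.4065 − 0.533 = -0.13.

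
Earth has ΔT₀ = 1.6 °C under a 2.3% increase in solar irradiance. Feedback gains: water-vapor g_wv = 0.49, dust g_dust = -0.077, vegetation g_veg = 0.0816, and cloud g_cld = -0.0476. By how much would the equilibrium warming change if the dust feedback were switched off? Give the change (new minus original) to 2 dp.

0.47 °C

Original: g = 0.447, ΔT = 1.6/(1−0.447) = 2.8933 °C.
Without dust: g' = 0.524, ΔT' = 1.6/(1−0.524) = 3.3613 °C.
Change = 3.3613 − 2.8933 = 0.47 °C.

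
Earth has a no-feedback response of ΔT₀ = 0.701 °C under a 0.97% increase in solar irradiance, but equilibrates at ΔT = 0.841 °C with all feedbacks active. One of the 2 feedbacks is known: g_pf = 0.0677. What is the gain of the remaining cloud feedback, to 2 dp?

0.10

Amplification A = ΔT/ΔT₀ = 0.841/0.701 = 1.2.
Total gain g = 1 − 1/A = 1 − 1/1.2 = 0.1667.
The known gain is 0.0677.
g_cld = 0.1667 − 0.0677 = 0.10.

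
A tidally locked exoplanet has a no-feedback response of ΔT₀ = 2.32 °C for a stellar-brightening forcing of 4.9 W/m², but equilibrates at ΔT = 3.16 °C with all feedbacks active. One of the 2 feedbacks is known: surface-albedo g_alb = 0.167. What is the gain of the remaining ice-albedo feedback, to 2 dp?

Amplification A = ΔT/ΔT₀ = 3.16/2.32 = 1.362.
Total gain g = 1 − 1/A = 1 − 1/1.362 = 0.2658.
The known gain is 0.167.
g_ice = 0.2658 − 0.167 = 0.10.

0.10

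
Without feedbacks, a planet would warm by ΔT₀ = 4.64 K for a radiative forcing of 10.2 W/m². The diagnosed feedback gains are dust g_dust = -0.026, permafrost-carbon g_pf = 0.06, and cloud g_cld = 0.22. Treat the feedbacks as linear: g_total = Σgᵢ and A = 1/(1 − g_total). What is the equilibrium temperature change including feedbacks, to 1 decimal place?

Total gain g = -0.026 + 0.06 + 0.22 = 0.254.
Amplification A = 1/(1 − 0.254) = 1.34.
ΔT = 4.64 × 1.34 = 6.2 K.

6.2 K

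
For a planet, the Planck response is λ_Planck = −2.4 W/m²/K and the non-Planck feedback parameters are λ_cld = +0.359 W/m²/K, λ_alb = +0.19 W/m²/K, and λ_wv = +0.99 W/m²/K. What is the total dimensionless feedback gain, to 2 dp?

Convert to gains: g_cld = 0.359/2.4 = 0.1496; g_alb = 0.19/2.4 = 0.07917; g_wv = 0.99/2.4 = 0.4125.
Total gain g = 0.64127.

0.64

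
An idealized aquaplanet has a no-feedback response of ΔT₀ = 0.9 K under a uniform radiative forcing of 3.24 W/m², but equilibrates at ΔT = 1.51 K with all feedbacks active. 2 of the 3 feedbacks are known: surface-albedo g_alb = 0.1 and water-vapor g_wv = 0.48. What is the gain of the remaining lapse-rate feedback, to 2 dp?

-0.18

Amplification A = ΔT/ΔT₀ = 1.51/0.9 = 1.678.
Total gain g = 1 − 1/A = 1 − 1/1.678 = 0.4041.
Known gains sum to 0.1 + 0.48 = 0.58.
g_lr = 0.4041 − 0.58 = -0.18.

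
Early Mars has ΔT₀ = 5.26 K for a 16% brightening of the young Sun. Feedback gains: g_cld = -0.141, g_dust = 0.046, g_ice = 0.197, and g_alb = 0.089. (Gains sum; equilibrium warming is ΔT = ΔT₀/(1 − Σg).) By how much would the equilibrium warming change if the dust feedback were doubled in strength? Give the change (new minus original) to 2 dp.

Original: g = 0.191, ΔT = 5.26/(1−0.191) = 6.5019 K.
With doubled dust: g' = 0.237, ΔT' = 5.26/(1−0.237) = 6.8938 K.
Change = 6.8938 − 6.5019 = 0.39 K.

0.39 K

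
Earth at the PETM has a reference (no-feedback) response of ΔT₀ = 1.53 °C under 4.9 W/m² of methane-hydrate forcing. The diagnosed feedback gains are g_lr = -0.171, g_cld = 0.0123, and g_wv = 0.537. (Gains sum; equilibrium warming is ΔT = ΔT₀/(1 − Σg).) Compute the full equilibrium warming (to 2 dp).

Total gain g = -0.171 + 0.0123 + 0.537 = 0.3783.
Amplification A = 1/(1 − 0.3783) = 1.608.
ΔT = 1.53 × 1.608 = 2.46 °C.

2.46 °C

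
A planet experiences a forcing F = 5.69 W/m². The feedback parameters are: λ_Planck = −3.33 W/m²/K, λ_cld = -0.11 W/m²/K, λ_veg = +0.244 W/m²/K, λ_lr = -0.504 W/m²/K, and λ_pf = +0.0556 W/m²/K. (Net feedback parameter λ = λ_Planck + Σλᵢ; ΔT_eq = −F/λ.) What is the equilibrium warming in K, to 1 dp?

1.6 K

Net feedback parameter λ = (−3.33) + (-0.11) + (+0.244) + (-0.504) + (+0.0556) = -3.6444 W/m²/K.
ΔT = −F/λ = −5.69/(-3.6444) = 1.6 K.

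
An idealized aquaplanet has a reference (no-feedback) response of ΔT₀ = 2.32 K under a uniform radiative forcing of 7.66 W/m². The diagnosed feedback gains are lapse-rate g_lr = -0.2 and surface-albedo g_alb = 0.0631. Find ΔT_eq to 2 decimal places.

Total gain g = -0.2 + 0.0631 = -0.1369.
Amplification A = 1/(1 + 0.1369) = 0.8796.
ΔT = 2.32 × 0.8796 = 2.04 K.

2.04 K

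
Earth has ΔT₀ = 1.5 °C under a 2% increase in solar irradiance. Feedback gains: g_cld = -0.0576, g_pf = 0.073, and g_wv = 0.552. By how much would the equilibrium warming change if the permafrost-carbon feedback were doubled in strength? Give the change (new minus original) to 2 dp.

0.70 °C

Original: g = 0.5674, ΔT = 1.5/(1−0.5674) = 3.4674 °C.
With doubled permafrost-carbon: g' = 0.6404, ΔT' = 1.5/(1−0.6404) = 4.1713 °C.
Change = 4.1713 − 3.4674 = 0.70 °C.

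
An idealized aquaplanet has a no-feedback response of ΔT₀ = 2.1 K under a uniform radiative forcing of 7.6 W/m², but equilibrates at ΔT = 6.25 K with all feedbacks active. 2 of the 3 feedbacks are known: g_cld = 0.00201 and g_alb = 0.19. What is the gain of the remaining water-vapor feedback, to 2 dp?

0.47

Amplification A = ΔT/ΔT₀ = 6.25/2.1 = 2.976.
Total gain g = 1 − 1/A = 1 − 1/2.976 = 0.664.
Known gains sum to 0.00201 + 0.19 = 0.19201.
g_wv = 0.664 − 0.19201 = 0.47.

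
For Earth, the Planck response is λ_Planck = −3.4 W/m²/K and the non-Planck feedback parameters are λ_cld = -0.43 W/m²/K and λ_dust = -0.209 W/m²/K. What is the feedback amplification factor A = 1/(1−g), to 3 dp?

Convert to gains: g_cld = -0.43/3.4 = -0.1265; g_dust = -0.209/3.4 = -0.06147.
Total gain g = -0.18797.
A = 1/(1 + 0.18797) = 0.842.

0.842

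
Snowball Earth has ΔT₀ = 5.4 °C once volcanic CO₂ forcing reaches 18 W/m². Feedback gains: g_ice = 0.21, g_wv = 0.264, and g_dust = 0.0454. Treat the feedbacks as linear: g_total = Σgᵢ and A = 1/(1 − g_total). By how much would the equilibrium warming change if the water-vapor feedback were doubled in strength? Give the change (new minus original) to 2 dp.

Original: g = 0.5194, ΔT = 5.4/(1−0.5194) = 11.2360 °C.
With doubled water-vapor: g' = 0.7834, ΔT' = 5.4/(1−0.7834) = 24.9307 °C.
Change = 24.9307 − 11.2360 = 13.69 °C.

13.69 °C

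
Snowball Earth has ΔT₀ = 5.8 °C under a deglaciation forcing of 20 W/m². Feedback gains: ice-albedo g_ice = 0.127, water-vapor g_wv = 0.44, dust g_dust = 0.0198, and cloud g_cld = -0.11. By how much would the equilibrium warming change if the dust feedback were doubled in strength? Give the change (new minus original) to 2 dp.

Original: g = 0.4768, ΔT = 5.8/(1−0.4768) = 11.0856 °C.
With doubled dust: g' = 0.4966, ΔT' = 5.8/(1−0.4966) = 11.5217 °C.
Change = 11.5217 − 11.0856 = 0.44 °C.

0.44 °C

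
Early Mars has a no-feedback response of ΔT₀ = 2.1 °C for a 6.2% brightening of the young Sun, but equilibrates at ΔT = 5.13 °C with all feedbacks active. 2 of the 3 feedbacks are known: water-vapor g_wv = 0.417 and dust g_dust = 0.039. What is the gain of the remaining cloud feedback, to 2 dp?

0.13

Amplification A = ΔT/ΔT₀ = 5.13/2.1 = 2.443.
Total gain g = 1 − 1/A = 1 − 1/2.443 = 0.5907.
Known gains sum to 0.417 + 0.039 = 0.456.
g_cld = 0.5907 − 0.456 = 0.13.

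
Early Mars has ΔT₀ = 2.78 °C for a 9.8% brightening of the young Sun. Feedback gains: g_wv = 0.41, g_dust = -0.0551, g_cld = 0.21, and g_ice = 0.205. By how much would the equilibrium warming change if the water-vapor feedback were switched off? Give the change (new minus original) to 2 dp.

Original: g = 0.7699, ΔT = 2.78/(1−0.7699) = 12.0817 °C.
Without water-vapor: g' = 0.3599, ΔT' = 2.78/(1−0.3599) = 4.3431 °C.
Change = 4.3431 − 12.0817 = -7.74 °C.

-7.74 °C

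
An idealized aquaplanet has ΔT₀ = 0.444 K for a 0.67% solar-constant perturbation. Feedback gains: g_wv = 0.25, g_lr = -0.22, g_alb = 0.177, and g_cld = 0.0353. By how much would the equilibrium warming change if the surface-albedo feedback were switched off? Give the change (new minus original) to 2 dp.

-0.11 K

Original: g = 0.2423, ΔT = 0.444/(1−0.2423) = 0.5860 K.
Without surface-albedo: g' = 0.0653, ΔT' = 0.444/(1−0.0653) = 0.4750 K.
Change = 0.4750 − 0.5860 = -0.11 K.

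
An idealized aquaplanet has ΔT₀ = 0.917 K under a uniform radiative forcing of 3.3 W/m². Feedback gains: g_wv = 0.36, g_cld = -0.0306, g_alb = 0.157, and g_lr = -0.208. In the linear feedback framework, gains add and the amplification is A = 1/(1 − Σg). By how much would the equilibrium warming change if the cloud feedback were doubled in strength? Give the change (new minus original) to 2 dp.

-0.05 K

Original: g = 0.2784, ΔT = 0.917/(1−0.2784) = 1.2708 K.
With doubled cloud: g' = 0.2478, ΔT' = 0.917/(1−0.2478) = 1.2191 K.
Change = 1.2191 − 1.2708 = -0.05 K.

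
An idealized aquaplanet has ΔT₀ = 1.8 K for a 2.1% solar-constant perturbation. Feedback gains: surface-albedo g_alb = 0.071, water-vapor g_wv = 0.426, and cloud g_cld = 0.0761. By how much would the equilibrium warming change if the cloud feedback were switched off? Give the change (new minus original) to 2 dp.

Original: g = 0.5731, ΔT = 1.8/(1−0.5731) = 4.2164 K.
Without cloud: g' = 0.497, ΔT' = 1.8/(1−0.497) = 3.5785 K.
Change = 3.5785 − 4.2164 = -0.64 K.

-0.64 K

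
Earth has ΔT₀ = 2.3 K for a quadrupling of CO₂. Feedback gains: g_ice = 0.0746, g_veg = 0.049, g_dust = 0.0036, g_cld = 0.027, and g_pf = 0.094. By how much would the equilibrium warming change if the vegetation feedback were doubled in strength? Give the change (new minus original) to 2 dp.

0.21 K

Original: g = 0.2482, ΔT = 2.3/(1−0.2482) = 3.0593 K.
With doubled vegetation: g' = 0.2972, ΔT' = 2.3/(1−0.2972) = 3.2726 K.
Change = 3.2726 − 3.0593 = 0.21 K.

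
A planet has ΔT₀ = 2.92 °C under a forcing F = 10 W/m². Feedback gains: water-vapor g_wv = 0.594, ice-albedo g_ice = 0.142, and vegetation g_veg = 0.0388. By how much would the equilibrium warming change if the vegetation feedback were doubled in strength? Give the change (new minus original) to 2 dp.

2.70 °C

Original: g = 0.7748, ΔT = 2.92/(1−0.7748) = 12.9663 °C.
With doubled vegetation: g' = 0.8136, ΔT' = 2.92/(1−0.8136) = 15.6652 °C.
Change = 15.6652 − 12.9663 = 2.70 °C.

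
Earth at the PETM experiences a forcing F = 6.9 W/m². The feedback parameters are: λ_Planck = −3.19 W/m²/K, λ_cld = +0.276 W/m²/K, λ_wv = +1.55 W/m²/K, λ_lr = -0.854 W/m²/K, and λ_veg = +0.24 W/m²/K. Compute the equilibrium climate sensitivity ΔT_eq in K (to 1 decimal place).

3.5 K

Net feedback parameter λ = (−3.19) + (+0.276) + (+1.55) + (-0.854) + (+0.24) = -1.978 W/m²/K.
ΔT = −F/λ = −6.9/(-1.978) = 3.5 K.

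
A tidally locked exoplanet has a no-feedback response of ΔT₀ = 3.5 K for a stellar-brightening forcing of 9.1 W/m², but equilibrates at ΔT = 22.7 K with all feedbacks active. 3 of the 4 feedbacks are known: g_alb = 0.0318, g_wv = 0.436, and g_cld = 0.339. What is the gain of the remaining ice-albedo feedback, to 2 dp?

Amplification A = ΔT/ΔT₀ = 22.7/3.5 = 6.486.
Total gain g = 1 − 1/A = 1 − 1/6.486 = 0.8458.
Known gains sum to 0.0318 + 0.436 + 0.339 = 0.8068.
g_ice = 0.8458 − 0.8068 = 0.04.

0.04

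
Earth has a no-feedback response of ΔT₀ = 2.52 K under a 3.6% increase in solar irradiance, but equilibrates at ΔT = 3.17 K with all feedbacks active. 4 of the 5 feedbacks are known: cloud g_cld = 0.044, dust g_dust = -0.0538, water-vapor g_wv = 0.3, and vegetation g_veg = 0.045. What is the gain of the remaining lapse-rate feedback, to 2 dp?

-0.13

Amplification A = ΔT/ΔT₀ = 3.17/2.52 = 1.258.
Total gain g = 1 − 1/A = 1 − 1/1.258 = 0.2051.
Known gains sum to 0.044 − 0.0538 + 0.3 + 0.045 = 0.3352.
g_lr = 0.2051 − 0.3352 = -0.13.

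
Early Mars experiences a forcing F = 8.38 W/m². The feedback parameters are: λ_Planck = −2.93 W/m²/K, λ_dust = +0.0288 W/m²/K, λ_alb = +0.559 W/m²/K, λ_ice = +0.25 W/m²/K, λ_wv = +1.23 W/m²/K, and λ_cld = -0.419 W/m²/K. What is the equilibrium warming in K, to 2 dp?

Net feedback parameter λ = (−2.93) + (+0.0288) + (+0.559) + (+0.25) + (+1.23) + (-0.419) = -1.2812 W/m²/K.
ΔT = −F/λ = −8.38/(-1.2812) = 6.54 K.

6.54 K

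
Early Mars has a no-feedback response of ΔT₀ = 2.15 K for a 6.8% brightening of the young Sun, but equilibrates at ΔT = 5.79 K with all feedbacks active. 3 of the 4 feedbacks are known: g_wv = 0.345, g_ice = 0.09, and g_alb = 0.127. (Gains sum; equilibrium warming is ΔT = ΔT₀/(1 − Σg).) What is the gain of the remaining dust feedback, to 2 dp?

Amplification A = ΔT/ΔT₀ = 5.79/2.15 = 2.693.
Total gain g = 1 − 1/A = 1 − 1/2.693 = 0.6287.
Known gains sum to 0.345 + 0.09 + 0.127 = 0.562.
g_dust = 0.6287 − 0.562 = 0.07.

0.07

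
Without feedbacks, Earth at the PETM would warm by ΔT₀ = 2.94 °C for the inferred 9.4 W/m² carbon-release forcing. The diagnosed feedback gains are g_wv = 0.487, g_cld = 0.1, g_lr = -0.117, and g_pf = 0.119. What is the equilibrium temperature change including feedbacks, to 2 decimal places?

7.15 °C

Total gain g = 0.487 + 0.1 − 0.117 + 0.119 = 0.589.
Amplification A = 1/(1 − 0.589) = 2.433.
ΔT = 2.94 × 2.433 = 7.15 °C.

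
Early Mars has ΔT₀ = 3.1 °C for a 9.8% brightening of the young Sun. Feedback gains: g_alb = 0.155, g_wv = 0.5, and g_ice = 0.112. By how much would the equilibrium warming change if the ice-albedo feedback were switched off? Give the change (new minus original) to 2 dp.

-4.32 °C

Original: g = 0.767, ΔT = 3.1/(1−0.767) = 13.3047 °C.
Without ice-albedo: g' = 0.655, ΔT' = 3.1/(1−0.655) = 8.9855 °C.
Change = 8.9855 − 13.3047 = -4.32 °C.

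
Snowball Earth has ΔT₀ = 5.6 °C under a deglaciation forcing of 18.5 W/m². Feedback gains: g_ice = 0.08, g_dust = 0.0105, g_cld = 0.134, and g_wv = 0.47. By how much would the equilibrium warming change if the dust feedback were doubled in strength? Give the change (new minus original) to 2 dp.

Original: g = 0.6945, ΔT = 5.6/(1−0.6945) = 18.3306 °C.
With doubled dust: g' = 0.705, ΔT' = 5.6/(1−0.705) = 18.9831 °C.
Change = 18.9831 − 18.3306 = 0.65 °C.

0.65 °C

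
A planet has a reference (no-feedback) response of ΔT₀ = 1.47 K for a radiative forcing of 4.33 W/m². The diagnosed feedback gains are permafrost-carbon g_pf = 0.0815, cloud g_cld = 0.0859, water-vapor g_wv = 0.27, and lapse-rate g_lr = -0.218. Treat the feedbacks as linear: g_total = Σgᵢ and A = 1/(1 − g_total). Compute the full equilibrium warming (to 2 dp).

1.88 K

Total gain g = 0.0815 + 0.0859 + 0.27 − 0.218 = 0.2194.
Amplification A = 1/(1 − 0.2194) = 1.281.
ΔT = 1.47 × 1.281 = 1.88 K.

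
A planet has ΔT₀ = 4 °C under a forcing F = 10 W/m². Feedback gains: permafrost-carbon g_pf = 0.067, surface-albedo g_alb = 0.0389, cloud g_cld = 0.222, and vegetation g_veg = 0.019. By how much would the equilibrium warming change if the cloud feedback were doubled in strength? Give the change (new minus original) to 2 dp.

Original: g = 0.3469, ΔT = 4/(1−0.3469) = 6.1246 °C.
With doubled cloud: g' = 0.5689, ΔT' = 4/(1−0.5689) = 9.2786 °C.
Change = 9.2786 − 6.1246 = 3.15 °C.

3.15 °C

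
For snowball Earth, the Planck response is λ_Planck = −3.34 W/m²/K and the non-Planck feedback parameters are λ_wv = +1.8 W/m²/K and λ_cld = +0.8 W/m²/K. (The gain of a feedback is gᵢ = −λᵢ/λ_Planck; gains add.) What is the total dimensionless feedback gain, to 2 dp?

0.78

Convert to gains: g_wv = 1.8/3.34 = 0.5389; g_cld = 0.8/3.34 = 0.2395.
Total gain g = 0.7784.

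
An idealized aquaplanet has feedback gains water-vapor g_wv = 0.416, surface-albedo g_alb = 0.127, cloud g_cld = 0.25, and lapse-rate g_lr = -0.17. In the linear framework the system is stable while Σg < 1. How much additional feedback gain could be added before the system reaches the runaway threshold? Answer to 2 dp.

0.38

Current total gain = 0.416 + 0.127 + 0.25 − 0.17 = 0.623.
Margin to runaway = 1 − 0.623 = 0.38.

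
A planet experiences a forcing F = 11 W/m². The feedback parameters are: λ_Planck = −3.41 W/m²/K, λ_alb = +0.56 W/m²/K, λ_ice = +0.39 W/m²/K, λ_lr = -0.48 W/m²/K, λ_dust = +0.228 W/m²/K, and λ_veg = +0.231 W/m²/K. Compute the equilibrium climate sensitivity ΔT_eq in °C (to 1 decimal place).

4.4 °C

Net feedback parameter λ = (−3.41) + (+0.56) + (+0.39) + (-0.48) + (+0.228) + (+0.231) = -2.481 W/m²/K.
ΔT = −F/λ = −11/(-2.481) = 4.4 °C.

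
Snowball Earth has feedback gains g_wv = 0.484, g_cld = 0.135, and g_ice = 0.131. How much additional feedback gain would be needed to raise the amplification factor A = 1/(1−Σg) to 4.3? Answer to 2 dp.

Current total gain = 0.75.
Target gain for A = 4.3: g* = 1 − 1/4.3 = 0.7674.
Additional gain needed = 0.7674 − 0.75 = 0.02.

0.02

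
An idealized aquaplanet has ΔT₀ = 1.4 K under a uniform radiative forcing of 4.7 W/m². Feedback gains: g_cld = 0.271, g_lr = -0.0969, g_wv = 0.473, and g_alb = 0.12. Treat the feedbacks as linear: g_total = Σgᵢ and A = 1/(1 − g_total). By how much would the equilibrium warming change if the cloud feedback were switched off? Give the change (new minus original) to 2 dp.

Original: g = 0.7671, ΔT = 1.4/(1−0.7671) = 6.0112 K.
Without cloud: g' = 0.4961, ΔT' = 1.4/(1−0.4961) = 2.7783 K.
Change = 2.7783 − 6.0112 = -3.23 K.

-3.23 K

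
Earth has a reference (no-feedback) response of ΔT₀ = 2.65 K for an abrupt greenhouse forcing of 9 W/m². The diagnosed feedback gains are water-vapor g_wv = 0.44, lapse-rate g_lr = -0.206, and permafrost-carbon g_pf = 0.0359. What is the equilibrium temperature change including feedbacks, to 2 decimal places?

3.63 K

Total gain g = 0.44 − 0.206 + 0.0359 = 0.2699.
Amplification A = 1/(1 − 0.2699) = 1.37.
ΔT = 2.65 × 1.37 = 3.63 K.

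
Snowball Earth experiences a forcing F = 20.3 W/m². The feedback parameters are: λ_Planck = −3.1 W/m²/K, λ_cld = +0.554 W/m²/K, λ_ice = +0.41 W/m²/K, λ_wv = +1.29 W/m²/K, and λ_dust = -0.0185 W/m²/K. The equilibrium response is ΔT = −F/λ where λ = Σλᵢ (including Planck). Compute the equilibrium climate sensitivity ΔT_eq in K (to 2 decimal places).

23.48 K

Net feedback parameter λ = (−3.1) + (+0.554) + (+0.41) + (+1.29) + (-0.0185) = -0.8645 W/m²/K.
ΔT = −F/λ = −20.3/(-0.8645) = 23.48 K.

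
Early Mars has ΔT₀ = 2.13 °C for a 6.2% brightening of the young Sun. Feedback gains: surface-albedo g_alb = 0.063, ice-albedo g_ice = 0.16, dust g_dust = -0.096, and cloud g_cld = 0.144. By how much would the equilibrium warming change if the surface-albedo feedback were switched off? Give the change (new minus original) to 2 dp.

-0.23 °C

Original: g = 0.271, ΔT = 2.13/(1−0.271) = 2.9218 °C.
Without surface-albedo: g' = 0.208, ΔT' = 2.13/(1−0.208) = 2.6894 °C.
Change = 2.6894 − 2.9218 = -0.23 °C.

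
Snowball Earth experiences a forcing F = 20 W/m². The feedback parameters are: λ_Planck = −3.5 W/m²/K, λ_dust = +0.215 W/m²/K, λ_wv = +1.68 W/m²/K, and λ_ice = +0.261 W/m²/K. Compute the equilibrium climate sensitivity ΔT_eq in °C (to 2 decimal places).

14.88 °C

Net feedback parameter λ = (−3.5) + (+0.215) + (+1.68) + (+0.261) = -1.344 W/m²/K.
ΔT = −F/λ = −20/(-1.344) = 14.88 °C.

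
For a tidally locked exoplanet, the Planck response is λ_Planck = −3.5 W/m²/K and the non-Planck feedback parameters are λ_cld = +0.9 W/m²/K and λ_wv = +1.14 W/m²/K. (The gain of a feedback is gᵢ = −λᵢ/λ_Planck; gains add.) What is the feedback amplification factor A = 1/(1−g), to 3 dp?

Convert to gains: g_cld = 0.9/3.5 = 0.2571; g_wv = 1.14/3.5 = 0.3257.
Total gain g = 0.5828.
A = 1/(1 − 0.5828) = 2.397.

2.397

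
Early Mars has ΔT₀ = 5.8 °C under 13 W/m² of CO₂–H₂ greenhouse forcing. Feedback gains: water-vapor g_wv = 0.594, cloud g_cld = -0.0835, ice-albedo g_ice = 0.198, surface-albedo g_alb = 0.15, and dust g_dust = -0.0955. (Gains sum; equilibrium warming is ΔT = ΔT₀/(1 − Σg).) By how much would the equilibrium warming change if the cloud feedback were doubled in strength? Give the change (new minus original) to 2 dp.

-6.38 °C

Original: g = 0.763, ΔT = 5.8/(1−0.763) = 24.4726 °C.
With doubled cloud: g' = 0.6795, ΔT' = 5.8/(1−0.6795) = 18.0967 °C.
Change = 18.0967 − 24.4726 = -6.38 °C.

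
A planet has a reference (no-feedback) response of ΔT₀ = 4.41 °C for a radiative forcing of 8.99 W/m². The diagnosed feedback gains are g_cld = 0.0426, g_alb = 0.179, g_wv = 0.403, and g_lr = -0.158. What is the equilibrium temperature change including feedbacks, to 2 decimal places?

8.27 °C

Total gain g = 0.0426 + 0.179 + 0.403 − 0.158 = 0.4666.
Amplification A = 1/(1 − 0.4666) = 1.875.
ΔT = 4.41 × 1.875 = 8.27 °C.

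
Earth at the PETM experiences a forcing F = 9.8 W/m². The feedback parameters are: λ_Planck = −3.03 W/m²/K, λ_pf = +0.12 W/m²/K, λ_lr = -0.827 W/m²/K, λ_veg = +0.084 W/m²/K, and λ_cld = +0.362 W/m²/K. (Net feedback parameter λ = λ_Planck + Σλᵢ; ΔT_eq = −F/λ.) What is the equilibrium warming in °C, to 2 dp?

Net feedback parameter λ = (−3.03) + (+0.12) + (-0.827) + (+0.084) + (+0.362) = -3.291 W/m²/K.
ΔT = −F/λ = −9.8/(-3.291) = 2.98 °C.

2.98 °C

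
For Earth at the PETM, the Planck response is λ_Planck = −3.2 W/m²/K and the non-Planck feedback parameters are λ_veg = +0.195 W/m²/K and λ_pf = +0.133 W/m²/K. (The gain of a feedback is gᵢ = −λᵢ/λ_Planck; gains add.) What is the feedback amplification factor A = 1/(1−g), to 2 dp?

Convert to gains: g_veg = 0.195/3.2 = 0.06094; g_pf = 0.133/3.2 = 0.04156.
Total gain g = 0.1025.
A = 1/(1 − 0.1025) = 1.11.

1.11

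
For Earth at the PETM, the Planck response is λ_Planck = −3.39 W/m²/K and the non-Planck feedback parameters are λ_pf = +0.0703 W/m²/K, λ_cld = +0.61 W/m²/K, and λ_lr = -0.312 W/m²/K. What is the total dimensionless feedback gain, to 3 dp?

Convert to gains: g_pf = 0.0703/3.39 = 0.02074; g_cld = 0.61/3.39 = 0.1799; g_lr = -0.312/3.39 = -0.09204.
Total gain g = 0.1086.

0.109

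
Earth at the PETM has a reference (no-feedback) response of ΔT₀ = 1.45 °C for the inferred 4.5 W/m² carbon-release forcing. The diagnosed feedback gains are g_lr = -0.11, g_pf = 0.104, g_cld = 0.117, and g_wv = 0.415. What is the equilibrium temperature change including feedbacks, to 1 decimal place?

Total gain g = -0.11 + 0.104 + 0.117 + 0.415 = 0.526.
Amplification A = 1/(1 − 0.526) = 2.11.
ΔT = 1.45 × 2.11 = 3.1 °C.

3.1 °C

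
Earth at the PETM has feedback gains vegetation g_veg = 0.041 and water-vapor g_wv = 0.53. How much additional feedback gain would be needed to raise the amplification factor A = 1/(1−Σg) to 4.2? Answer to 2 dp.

0.19

Current total gain = 0.571.
Target gain for A = 4.2: g* = 1 − 1/4.2 = 0.7619.
Additional gain needed = 0.7619 − 0.571 = 0.19.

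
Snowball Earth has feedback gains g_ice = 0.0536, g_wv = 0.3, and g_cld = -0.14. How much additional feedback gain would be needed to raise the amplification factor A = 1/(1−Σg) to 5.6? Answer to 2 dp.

Current total gain = 0.2136.
Target gain for A = 5.6: g* = 1 − 1/5.6 = 0.8214.
Additional gain needed = 0.8214 − 0.2136 = 0.61.

0.61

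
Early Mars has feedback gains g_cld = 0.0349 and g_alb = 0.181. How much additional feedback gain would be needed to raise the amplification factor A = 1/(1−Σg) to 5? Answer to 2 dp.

Current total gain = 0.2159.
Target gain for A = 5: g* = 1 − 1/5 = 0.8.
Additional gain needed = 0.8 − 0.2159 = 0.58.

0.58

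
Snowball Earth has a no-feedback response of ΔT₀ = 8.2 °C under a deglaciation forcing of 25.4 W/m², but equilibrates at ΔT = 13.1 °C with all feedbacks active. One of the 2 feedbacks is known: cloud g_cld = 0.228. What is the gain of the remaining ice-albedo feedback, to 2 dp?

Amplification A = ΔT/ΔT₀ = 13.1/8.2 = 1.598.
Total gain g = 1 − 1/A = 1 − 1/1.598 = 0.3742.
The known gain is 0.228.
g_ice = 0.3742 − 0.228 = 0.15.

0.15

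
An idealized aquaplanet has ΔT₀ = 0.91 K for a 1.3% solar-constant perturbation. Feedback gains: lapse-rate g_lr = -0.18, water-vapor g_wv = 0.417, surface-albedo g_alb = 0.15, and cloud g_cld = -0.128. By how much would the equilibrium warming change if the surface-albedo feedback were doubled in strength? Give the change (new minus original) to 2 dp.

0.31 K

Original: g = 0.259, ΔT = 0.91/(1−0.259) = 1.2281 K.
With doubled surface-albedo: g' = 0.409, ΔT' = 0.91/(1−0.409) = 1.5398 K.
Change = 1.5398 − 1.2281 = 0.31 K.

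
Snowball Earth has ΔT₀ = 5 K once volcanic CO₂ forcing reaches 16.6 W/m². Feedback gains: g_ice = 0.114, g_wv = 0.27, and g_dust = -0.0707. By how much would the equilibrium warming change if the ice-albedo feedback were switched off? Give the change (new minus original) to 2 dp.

Original: g = 0.3133, ΔT = 5/(1−0.3133) = 7.2812 K.
Without ice-albedo: g' = 0.1993, ΔT' = 5/(1−0.1993) = 6.2445 K.
Change = 6.2445 − 7.2812 = -1.04 K.

-1.04 K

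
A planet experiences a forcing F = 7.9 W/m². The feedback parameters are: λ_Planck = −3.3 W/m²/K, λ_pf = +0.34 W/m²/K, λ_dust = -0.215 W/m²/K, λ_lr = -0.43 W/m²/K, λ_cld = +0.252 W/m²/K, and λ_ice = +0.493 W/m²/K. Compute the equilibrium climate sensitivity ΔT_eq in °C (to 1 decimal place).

Net feedback parameter λ = (−3.3) + (+0.34) + (-0.215) + (-0.43) + (+0.252) + (+0.493) = -2.86 W/m²/K.
ΔT = −F/λ = −7.9/(-2.86) = 2.8 °C.

2.8 °C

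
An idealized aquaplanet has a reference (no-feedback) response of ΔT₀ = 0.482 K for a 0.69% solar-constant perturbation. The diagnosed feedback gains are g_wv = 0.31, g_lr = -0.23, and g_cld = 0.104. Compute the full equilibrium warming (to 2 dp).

Total gain g = 0.31 − 0.23 + 0.104 = 0.184.
Amplification A = 1/(1 − 0.184) = 1.225.
ΔT = 0.482 × 1.225 = 0.59 K.

0.59 K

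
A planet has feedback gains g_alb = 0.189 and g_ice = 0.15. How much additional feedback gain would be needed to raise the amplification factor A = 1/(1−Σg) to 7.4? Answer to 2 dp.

0.53

Current total gain = 0.339.
Target gain for A = 7.4: g* = 1 − 1/7.4 = 0.8649.
Additional gain needed = 0.8649 − 0.339 = 0.53.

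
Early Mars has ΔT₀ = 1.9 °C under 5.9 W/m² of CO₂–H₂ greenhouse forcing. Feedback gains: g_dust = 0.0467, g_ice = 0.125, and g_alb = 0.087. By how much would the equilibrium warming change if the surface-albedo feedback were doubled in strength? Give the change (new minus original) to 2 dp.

Original: g = 0.2587, ΔT = 1.9/(1−0.2587) = 2.5631 °C.
With doubled surface-albedo: g' = 0.3457, ΔT' = 1.9/(1−0.3457) = 2.9039 °C.
Change = 2.9039 − 2.5631 = 0.34 °C.

0.34 °C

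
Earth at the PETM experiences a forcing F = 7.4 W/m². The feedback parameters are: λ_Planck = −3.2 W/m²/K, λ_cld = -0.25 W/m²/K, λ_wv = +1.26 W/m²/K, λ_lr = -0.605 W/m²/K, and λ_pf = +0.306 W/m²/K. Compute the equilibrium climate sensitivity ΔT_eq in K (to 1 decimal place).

Net feedback parameter λ = (−3.2) + (-0.25) + (+1.26) + (-0.605) + (+0.306) = -2.489 W/m²/K.
ΔT = −F/λ = −7.4/(-2.489) = 3.0 K.

3.0 K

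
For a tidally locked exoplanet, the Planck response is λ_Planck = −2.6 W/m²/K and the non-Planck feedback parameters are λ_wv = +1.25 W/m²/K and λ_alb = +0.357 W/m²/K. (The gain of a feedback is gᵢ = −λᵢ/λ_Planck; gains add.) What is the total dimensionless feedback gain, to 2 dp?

0.62

Convert to gains: g_wv = 1.25/2.6 = 0.4808; g_alb = 0.357/2.6 = 0.1373.
Total gain g = 0.6181.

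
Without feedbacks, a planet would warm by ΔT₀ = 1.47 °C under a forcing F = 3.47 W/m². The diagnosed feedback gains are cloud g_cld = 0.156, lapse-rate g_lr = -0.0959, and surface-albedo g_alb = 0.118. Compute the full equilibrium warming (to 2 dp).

Total gain g = 0.156 − 0.0959 + 0.118 = 0.1781.
Amplification A = 1/(1 − 0.1781) = 1.217.
ΔT = 1.47 × 1.217 = 1.79 °C.

1.79 °C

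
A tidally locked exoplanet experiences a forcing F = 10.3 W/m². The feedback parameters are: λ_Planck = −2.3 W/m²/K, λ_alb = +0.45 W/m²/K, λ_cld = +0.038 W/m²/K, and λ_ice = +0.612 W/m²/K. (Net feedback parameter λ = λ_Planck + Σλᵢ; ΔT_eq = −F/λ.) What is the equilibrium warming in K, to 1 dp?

Net feedback parameter λ = (−2.3) + (+0.45) + (+0.038) + (+0.612) = -1.2 W/m²/K.
ΔT = −F/λ = −10.3/(-1.2) = 8.6 K.

8.6 K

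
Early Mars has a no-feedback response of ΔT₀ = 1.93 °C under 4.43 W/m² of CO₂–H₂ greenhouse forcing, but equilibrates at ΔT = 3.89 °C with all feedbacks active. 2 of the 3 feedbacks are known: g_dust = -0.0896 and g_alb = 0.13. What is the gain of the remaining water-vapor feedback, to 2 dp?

0.46

Amplification A = ΔT/ΔT₀ = 3.89/1.93 = 2.016.
Total gain g = 1 − 1/A = 1 − 1/2.016 = 0.504.
Known gains sum to -0.0896 + 0.13 = 0.0404.
g_wv = 0.504 − 0.0404 = 0.46.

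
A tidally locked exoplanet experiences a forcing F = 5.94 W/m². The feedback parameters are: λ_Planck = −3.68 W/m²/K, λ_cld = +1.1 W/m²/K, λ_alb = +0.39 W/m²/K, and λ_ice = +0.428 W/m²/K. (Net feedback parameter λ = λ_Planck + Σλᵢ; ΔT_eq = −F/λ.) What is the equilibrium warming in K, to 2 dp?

3.37 K

Net feedback parameter λ = (−3.68) + (+1.1) + (+0.39) + (+0.428) = -1.762 W/m²/K.
ΔT = −F/λ = −5.94/(-1.762) = 3.37 K.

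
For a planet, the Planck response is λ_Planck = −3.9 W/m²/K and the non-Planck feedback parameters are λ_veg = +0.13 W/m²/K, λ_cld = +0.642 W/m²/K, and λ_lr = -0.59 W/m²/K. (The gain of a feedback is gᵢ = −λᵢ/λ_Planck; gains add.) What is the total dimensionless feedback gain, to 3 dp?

0.047

Convert to gains: g_veg = 0.13/3.9 = 0.03333; g_cld = 0.642/3.9 = 0.1646; g_lr = -0.59/3.9 = -0.1513.
Total gain g = 0.04663.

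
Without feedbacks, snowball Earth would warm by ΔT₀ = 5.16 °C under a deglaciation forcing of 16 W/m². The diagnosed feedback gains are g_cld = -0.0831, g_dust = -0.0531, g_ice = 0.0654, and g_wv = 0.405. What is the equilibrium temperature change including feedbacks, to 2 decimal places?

Total gain g = -0.0831 − 0.0531 + 0.0654 + 0.405 = 0.3342.
Amplification A = 1/(1 − 0.3342) = 1.502.
ΔT = 5.16 × 1.502 = 7.75 °C.

7.75 °C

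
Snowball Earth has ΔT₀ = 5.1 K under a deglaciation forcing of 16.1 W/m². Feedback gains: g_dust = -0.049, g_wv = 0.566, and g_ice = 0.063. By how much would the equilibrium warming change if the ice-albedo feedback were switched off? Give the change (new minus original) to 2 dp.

-1.58 K

Original: g = 0.58, ΔT = 5.1/(1−0.58) = 12.1429 K.
Without ice-albedo: g' = 0.517, ΔT' = 5.1/(1−0.517) = 10.5590 K.
Change = 10.5590 − 12.1429 = -1.58 K.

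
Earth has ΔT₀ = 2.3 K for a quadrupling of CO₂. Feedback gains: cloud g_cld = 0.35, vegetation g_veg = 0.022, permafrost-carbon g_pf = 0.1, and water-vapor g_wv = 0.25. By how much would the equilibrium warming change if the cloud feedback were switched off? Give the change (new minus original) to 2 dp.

-4.61 K

Original: g = 0.722, ΔT = 2.3/(1−0.722) = 8.2734 K.
Without cloud: g' = 0.372, ΔT' = 2.3/(1−0.372) = 3.6624 K.
Change = 3.6624 − 8.2734 = -4.61 K.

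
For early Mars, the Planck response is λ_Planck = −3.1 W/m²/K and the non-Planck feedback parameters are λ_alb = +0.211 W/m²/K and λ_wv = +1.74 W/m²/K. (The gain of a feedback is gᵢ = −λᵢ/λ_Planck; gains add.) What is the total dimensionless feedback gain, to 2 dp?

0.63

Convert to gains: g_alb = 0.211/3.1 = 0.06806; g_wv = 1.74/3.1 = 0.5613.
Total gain g = 0.62936.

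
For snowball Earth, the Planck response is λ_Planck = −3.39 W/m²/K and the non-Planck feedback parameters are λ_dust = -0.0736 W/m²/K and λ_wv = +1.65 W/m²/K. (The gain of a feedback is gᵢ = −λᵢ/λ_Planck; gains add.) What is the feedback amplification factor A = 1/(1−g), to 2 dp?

1.87

Convert to gains: g_dust = -0.0736/3.39 = -0.02171; g_wv = 1.65/3.39 = 0.4867.
Total gain g = 0.46499.
A = 1/(1 − 0.46499) = 1.87.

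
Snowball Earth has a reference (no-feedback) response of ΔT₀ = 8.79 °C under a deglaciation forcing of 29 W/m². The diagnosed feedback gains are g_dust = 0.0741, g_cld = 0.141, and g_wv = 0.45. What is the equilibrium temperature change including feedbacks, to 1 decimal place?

26.2 °C

Total gain g = 0.0741 + 0.141 + 0.45 = 0.6651.
Amplification A = 1/(1 − 0.6651) = 2.986.
ΔT = 8.79 × 2.986 = 26.2 °C.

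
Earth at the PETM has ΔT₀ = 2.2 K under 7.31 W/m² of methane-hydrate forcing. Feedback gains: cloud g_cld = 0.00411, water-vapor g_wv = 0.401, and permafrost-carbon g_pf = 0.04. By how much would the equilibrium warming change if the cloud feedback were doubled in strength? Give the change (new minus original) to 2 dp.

0.03 K

Original: g = 0.44511, ΔT = 2.2/(1−0.44511) = 3.9647 K.
With doubled cloud: g' = 0.44922, ΔT' = 2.2/(1−0.44922) = 3.9943 K.
Change = 3.9943 − 3.9647 = 0.03 K.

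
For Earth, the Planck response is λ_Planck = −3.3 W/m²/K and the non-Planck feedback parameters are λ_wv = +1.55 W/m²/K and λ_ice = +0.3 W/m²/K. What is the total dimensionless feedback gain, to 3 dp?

0.561

Convert to gains: g_wv = 1.55/3.3 = 0.4697; g_ice = 0.3/3.3 = 0.09091.
Total gain g = 0.56061.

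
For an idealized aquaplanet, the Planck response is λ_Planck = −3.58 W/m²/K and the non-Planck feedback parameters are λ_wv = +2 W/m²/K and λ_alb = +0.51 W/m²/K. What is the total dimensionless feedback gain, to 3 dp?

Convert to gains: g_wv = 2/3.58 = 0.5587; g_alb = 0.51/3.58 = 0.1425.
Total gain g = 0.7012.

0.701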